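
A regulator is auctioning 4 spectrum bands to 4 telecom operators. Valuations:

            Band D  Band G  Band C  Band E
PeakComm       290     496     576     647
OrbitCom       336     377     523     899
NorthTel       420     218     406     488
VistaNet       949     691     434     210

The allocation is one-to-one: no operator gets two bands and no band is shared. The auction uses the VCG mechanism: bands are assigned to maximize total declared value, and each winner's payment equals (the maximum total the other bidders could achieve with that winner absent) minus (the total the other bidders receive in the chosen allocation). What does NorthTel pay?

Efficient allocation: PeakComm→Band G ($496M), OrbitCom→Band E ($899M), NorthTel→Band C ($406M), VistaNet→Band D ($949M); total welfare W = $2750M.
NorthTel receives Band C at value $406M, so the others get W − 406 = $2344M.
Without NorthTel: best allocation of the remaining 3 bidders over all 4 bands is PeakComm→Band C ($576M), OrbitCom→Band E ($899M), VistaNet→Band D ($949M), total $2424M.
VCG payment = (others' best without NorthTel) − (others' welfare with NorthTel) = 2424 − 2344 = $80M.

NorthTel pays $80M.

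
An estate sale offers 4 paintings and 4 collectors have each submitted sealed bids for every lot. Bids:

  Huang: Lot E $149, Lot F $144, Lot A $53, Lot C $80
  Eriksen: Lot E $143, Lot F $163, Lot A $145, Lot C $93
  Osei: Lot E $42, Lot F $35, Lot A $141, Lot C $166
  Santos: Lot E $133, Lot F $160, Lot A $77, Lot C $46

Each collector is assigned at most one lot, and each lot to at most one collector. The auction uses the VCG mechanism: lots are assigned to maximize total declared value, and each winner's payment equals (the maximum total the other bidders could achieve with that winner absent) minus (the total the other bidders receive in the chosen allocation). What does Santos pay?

Santos pays $18.

Efficient allocation: Huang→Lot E ($149), Eriksen→Lot A ($145), Osei→Lot C ($166), Santos→Lot F ($160); total welfare W = $620.
Santos receives Lot F at value $160, so the others get W − 160 = $460.
Without Santos: best allocation of the remaining 3 bidders over all 4 lots is Huang→Lot E ($149), Eriksen→Lot F ($163), Osei→Lot C ($166), total $478.
VCG payment = (others' best without Santos) − (others' welfare with Santos) = 478 − 460 = $18.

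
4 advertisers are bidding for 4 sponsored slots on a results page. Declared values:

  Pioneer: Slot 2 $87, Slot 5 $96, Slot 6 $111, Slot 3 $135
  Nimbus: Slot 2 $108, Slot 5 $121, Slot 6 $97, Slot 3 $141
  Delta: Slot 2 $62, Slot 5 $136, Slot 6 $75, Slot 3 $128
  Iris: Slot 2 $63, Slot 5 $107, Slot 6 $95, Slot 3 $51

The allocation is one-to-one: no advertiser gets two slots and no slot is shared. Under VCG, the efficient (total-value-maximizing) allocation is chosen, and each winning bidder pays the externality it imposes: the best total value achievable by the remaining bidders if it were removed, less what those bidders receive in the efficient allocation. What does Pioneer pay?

Efficient allocation: Pioneer→Slot 3 ($135), Nimbus→Slot 2 ($108), Delta→Slot 5 ($136), Iris→Slot 6 ($95); total welfare W = $474.
Pioneer receives Slot 3 at value $135, so the others get W − 135 = $339.
Without Pioneer: best allocation of the remaining 3 bidders over all 4 slots is Nimbus→Slot 3 ($141), Delta→Slot 5 ($136), Iris→Slot 6 ($95), total $372.
VCG payment = (others' best without Pioneer) − (others' welfare with Pioneer) = 372 − 339 = $33.

Pioneer pays $33.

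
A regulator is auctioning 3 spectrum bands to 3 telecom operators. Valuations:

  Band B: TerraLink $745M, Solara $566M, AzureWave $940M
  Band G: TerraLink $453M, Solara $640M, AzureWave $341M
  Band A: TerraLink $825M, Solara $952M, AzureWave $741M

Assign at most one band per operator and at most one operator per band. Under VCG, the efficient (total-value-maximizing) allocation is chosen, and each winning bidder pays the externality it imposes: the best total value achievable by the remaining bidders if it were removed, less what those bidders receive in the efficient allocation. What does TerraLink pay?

Efficient allocation: TerraLink→Band A ($825M), Solara→Band G ($640M), AzureWave→Band B ($940M); total welfare W = $2405M.
TerraLink receives Band A at value $825M, so the others get W − 825 = $1580M.
Without TerraLink: best allocation of the remaining 2 bidders over all 3 bands is Solara→Band A ($952M), AzureWave→Band B ($940M), total $1892M.
VCG payment = (others' best without TerraLink) − (others' welfare with TerraLink) = 1892 − 1580 = $312M.

TerraLink pays $312M.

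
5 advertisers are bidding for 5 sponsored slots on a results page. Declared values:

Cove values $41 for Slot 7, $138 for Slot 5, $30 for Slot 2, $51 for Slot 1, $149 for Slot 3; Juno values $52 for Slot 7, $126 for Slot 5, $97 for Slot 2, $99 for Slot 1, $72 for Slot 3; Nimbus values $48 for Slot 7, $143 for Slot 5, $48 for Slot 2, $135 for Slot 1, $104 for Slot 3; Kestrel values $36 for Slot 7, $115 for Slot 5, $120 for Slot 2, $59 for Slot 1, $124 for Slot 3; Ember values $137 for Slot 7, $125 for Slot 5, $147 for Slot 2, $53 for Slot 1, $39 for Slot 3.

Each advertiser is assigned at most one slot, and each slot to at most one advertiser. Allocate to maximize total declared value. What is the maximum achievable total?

Optimal: Cove→Slot 3 ($149), Juno→Slot 5 ($126), Nimbus→Slot 1 ($135), Kestrel→Slot 2 ($120), Ember→Slot 7 ($137) — total 149+126+135+120+137 = $667.
Max-entry greedy (repeatedly take the single best remaining cell) gives $574, worse by 93.
Next-best assignment: Cove→Slot 3, Juno→Slot 1, Nimbus→Slot 5, Kestrel→Slot 2, Ember→Slot 7 = $648.

Maximum total: $667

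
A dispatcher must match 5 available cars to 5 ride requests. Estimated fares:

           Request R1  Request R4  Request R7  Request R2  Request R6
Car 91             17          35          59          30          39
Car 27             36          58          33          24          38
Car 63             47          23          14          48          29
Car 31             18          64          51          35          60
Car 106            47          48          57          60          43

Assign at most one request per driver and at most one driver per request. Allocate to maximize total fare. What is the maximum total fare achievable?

Maximum total: $284

Optimal: Car 91→Request R7 ($59), Car 27→Request R4 ($58), Car 63→Request R1 ($47), Car 31→Request R6 ($60), Car 106→Request R2 ($60) — total 59+58+47+60+60 = $284.
Row-greedy (each driver in turn takes its best remaining request) gives $272, worse by 12.
Swapping Car 106↔Car 31 (Car 106→Request R6 $43, Car 31→Request R2 $35) loses 42.
No other one-to-one assignment exceeds $284.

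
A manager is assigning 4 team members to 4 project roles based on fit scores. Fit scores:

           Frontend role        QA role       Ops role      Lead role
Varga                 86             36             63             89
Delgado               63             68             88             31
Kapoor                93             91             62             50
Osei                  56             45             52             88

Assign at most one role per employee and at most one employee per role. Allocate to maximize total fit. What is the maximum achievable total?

This is the linear assignment problem.
Optimal: Varga→Frontend role (86 pts), Delgado→Ops role (88 pts), Kapoor→QA role (91 pts), Osei→Lead role (88 pts) — total 86+88+91+88 = 353 pts.
Max-entry greedy (repeatedly take the single best remaining cell) gives 315 pts, worse by 38.
Next-best assignment: Varga→Lead role, Delgado→Ops role, Kapoor→QA role, Osei→Frontend role = 324 pts.

Maximum total: 353 pts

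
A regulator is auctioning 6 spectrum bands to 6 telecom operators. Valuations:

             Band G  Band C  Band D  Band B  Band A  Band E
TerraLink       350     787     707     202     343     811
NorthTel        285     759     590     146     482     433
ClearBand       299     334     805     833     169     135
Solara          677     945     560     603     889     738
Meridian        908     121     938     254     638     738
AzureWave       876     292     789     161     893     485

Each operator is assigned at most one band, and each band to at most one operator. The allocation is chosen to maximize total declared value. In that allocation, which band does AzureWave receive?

AzureWave receives Band G.

Optimal: TerraLink→Band E ($811M), NorthTel→Band C ($759M), ClearBand→Band B ($833M), Solara→Band A ($889M), Meridian→Band D ($938M), AzureWave→Band G ($876M) — total 811+759+833+889+938+876 = $5106M.
Max-entry greedy (repeatedly take the single best remaining cell) gives $4705M, worse by 401.
Every other assignment is strictly worse.
AzureWave's own top band is Band A ($893M), but forcing AzureWave→Band A and reassigning the rest optimally gives only $4980M — worse by 126.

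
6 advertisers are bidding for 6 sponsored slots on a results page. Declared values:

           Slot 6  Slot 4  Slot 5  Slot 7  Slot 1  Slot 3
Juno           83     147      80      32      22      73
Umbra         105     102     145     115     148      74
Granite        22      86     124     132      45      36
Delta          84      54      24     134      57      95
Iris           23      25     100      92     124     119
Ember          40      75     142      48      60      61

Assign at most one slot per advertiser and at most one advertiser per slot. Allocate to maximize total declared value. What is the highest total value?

This is a one-to-one assignment (maximum-weight bipartite matching).
Optimal: Juno→Slot 4 ($147), Umbra→Slot 1 ($148), Granite→Slot 7 ($132), Delta→Slot 6 ($84), Iris→Slot 3 ($119), Ember→Slot 5 ($142) — total 147+148+132+84+119+142 = $772.
Row-greedy (each advertiser in turn takes its best remaining slot) gives $662, worse by 110.
Every other assignment is strictly worse.

Max total: $772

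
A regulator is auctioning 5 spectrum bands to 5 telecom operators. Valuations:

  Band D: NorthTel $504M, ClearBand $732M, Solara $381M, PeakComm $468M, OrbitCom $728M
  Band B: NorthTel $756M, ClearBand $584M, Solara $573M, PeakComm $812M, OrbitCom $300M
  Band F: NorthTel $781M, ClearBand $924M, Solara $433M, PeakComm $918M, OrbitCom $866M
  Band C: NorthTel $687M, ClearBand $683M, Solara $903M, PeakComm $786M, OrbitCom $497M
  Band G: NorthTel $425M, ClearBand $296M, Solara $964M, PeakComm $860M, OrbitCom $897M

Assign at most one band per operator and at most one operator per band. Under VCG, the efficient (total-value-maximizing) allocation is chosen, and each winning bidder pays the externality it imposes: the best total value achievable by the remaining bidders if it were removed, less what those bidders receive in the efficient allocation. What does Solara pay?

Efficient allocation: NorthTel→Band B ($756M), ClearBand→Band D ($732M), Solara→Band C ($903M), PeakComm→Band F ($918M), OrbitCom→Band G ($897M); total welfare W = $4206M.
Solara receives Band C at value $903M, so the others get W − 903 = $3303M.
Without Solara: best allocation of the remaining 4 bidders over all 5 bands is NorthTel→Band B ($756M), ClearBand→Band F ($924M), PeakComm→Band C ($786M), OrbitCom→Band G ($897M), total $3363M.
VCG payment = (others' best without Solara) − (others' welfare with Solara) = 3363 − 3303 = $60M.

Solara pays $60M.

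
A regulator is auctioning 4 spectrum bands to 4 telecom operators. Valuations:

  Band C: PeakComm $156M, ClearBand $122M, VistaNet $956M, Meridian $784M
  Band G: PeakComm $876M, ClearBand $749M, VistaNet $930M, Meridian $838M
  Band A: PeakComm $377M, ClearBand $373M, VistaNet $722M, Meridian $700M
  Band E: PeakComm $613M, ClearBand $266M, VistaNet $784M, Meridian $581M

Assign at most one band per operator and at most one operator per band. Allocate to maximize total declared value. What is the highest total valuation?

Maximum total: $3018M

Optimal: PeakComm→Band E ($613M), ClearBand→Band G ($749M), VistaNet→Band C ($956M), Meridian→Band A ($700M) — total 613+749+956+700 = $3018M.
Max-entry greedy (repeatedly take the single best remaining cell) gives $2798M, worse by 220.
Next-best assignment: PeakComm→Band E, ClearBand→Band G, VistaNet→Band A, Meridian→Band C = $2868M.
Every other assignment is strictly worse.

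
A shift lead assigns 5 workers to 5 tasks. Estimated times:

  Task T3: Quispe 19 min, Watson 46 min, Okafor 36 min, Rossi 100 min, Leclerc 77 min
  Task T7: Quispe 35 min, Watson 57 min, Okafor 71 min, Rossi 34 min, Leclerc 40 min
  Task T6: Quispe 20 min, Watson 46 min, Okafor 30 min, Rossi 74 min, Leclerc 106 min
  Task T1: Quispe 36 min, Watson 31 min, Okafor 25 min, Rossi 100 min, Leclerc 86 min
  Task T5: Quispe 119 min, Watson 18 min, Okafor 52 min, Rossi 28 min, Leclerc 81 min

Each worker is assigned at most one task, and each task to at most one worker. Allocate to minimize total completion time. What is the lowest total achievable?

Optimal: Quispe→Task T3 (19 min), Watson→Task T1 (31 min), Okafor→Task T6 (30 min), Rossi→Task T5 (28 min), Leclerc→Task T7 (40 min) — total 19+31+30+28+40 = 148 min.
Min-entry greedy (repeatedly take the single cheapest remaining cell) gives 202 min, worse by 54.
Next-best assignment: Quispe→Task T6, Watson→Task T1, Okafor→Task T3, Rossi→Task T5, Leclerc→Task T7 = 155 min.

Minimum total: 148 min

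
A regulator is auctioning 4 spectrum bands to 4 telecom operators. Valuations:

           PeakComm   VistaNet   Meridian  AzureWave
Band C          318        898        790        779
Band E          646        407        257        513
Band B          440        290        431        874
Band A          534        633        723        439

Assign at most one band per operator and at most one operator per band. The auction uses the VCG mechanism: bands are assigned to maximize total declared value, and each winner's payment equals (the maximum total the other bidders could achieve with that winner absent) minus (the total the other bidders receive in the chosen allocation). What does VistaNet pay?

VistaNet pays $67M.

Efficient allocation: PeakComm→Band E ($646M), VistaNet→Band C ($898M), Meridian→Band A ($723M), AzureWave→Band B ($874M); total welfare W = $3141M.
VistaNet receives Band C at value $898M, so the others get W − 898 = $2243M.
Without VistaNet: best allocation of the remaining 3 bidders over all 4 bands is PeakComm→Band E ($646M), Meridian→Band C ($790M), AzureWave→Band B ($874M), total $2310M.
VCG payment = (others' best without VistaNet) − (others' welfare with VistaNet) = 2310 − 2243 = $67M.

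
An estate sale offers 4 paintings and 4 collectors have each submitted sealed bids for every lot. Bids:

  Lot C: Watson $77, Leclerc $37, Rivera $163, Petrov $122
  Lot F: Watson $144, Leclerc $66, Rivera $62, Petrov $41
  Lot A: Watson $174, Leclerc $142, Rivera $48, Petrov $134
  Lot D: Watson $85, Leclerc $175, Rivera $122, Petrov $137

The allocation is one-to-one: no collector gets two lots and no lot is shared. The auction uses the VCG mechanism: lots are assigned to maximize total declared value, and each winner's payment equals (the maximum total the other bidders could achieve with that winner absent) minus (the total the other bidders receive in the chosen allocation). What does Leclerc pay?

Efficient allocation: Watson→Lot F ($144), Leclerc→Lot D ($175), Rivera→Lot C ($163), Petrov→Lot A ($134); total welfare W = $616.
Leclerc receives Lot D at value $175, so the others get W − 175 = $441.
Without Leclerc: best allocation of the remaining 3 bidders over all 4 lots is Watson→Lot A ($174), Rivera→Lot C ($163), Petrov→Lot D ($137), total $474.
VCG payment = (others' best without Leclerc) − (others' welfare with Leclerc) = 474 − 441 = $33.

Leclerc pays $33.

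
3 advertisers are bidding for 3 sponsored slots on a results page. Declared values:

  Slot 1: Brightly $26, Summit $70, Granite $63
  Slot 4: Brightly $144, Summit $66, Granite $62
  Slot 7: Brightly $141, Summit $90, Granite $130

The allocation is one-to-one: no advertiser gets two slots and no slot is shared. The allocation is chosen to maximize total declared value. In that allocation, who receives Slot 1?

Optimal: Brightly→Slot 4 ($144), Summit→Slot 1 ($70), Granite→Slot 7 ($130) — total 144+70+130 = $344.
Row-greedy (each advertiser in turn takes its best remaining slot) gives $297, worse by 47.
Swapping Summit↔Granite (Summit→Slot 7 $90, Granite→Slot 1 $63) loses 47.
Every other assignment is strictly worse.
Summit's own top slot is Slot 7 ($90), but forcing Summit→Slot 7 and reassigning the rest optimally gives only $297 — worse by 47.

Summit receives Slot 1.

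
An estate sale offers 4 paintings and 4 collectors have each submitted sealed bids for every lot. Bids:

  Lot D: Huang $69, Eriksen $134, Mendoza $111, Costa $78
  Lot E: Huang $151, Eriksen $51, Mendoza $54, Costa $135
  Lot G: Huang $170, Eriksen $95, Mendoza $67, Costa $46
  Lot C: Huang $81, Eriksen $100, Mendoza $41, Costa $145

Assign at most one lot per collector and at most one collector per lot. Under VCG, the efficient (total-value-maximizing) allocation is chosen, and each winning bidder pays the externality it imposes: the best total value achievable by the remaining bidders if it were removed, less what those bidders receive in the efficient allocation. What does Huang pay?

Huang pays $5.

Efficient allocation: Huang→Lot G ($170), Eriksen→Lot C ($100), Mendoza→Lot D ($111), Costa→Lot E ($135); total welfare W = $516.
Huang receives Lot G at value $170, so the others get W − 170 = $346.
Without Huang: best allocation of the remaining 3 bidders over all 4 lots is Eriksen→Lot G ($95), Mendoza→Lot D ($111), Costa→Lot C ($145), total $351.
VCG payment = (others' best without Huang) − (others' welfare with Huang) = 351 − 346 = $5.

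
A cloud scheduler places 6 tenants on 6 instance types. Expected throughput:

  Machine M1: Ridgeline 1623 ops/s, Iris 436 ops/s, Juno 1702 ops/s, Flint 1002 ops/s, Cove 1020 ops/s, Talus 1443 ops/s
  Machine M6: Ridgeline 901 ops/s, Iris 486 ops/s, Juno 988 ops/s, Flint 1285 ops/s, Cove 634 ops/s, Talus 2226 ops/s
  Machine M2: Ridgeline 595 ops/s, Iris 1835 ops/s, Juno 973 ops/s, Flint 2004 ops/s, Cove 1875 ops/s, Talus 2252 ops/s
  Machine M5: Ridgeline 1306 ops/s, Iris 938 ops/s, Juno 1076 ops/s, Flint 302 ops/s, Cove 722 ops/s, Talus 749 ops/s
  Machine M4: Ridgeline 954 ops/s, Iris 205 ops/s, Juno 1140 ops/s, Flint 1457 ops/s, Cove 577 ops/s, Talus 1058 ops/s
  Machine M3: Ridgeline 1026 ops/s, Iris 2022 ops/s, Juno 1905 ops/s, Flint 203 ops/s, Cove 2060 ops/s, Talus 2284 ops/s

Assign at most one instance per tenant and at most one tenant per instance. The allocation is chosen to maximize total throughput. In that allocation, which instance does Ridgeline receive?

This is the linear assignment problem.
Optimal: Ridgeline→Machine M5 (1306 ops/s), Iris→Machine M3 (2022 ops/s), Juno→Machine M1 (1702 ops/s), Flint→Machine M4 (1457 ops/s), Cove→Machine M2 (1875 ops/s), Talus→Machine M6 (2226 ops/s) — total 1306+2022+1702+1457+1875+2226 = 10588 ops/s.
Column-greedy (each instance in turn goes to its best remaining tenant) gives 9837 ops/s, worse by 751.
No other one-to-one assignment exceeds 10588 ops/s.
Ridgeline's own top instance is Machine M1 (1623 ops/s), but forcing Ridgeline→Machine M1 and reassigning the rest optimally gives only 10279 ops/s — worse by 309.

Ridgeline receives Machine M5.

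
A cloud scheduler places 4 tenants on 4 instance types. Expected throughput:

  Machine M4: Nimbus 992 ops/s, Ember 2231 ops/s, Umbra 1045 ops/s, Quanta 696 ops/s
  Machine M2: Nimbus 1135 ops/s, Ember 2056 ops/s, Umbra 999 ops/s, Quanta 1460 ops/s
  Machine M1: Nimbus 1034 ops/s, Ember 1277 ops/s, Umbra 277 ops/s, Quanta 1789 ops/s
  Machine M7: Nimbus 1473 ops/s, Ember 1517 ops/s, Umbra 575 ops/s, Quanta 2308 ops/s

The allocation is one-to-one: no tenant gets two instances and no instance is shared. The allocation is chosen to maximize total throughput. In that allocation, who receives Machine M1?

Optimal: Nimbus→Machine M1 (1034 ops/s), Ember→Machine M4 (2231 ops/s), Umbra→Machine M2 (999 ops/s), Quanta→Machine M7 (2308 ops/s) — total 1034+2231+999+2308 = 6572 ops/s.
Column-greedy (each instance in turn goes to its best remaining tenant) gives 5300 ops/s, worse by 1272.
Next-best assignment: Nimbus→Machine M7, Ember→Machine M4, Umbra→Machine M2, Quanta→Machine M1 = 6492 ops/s.
Swapping Quanta↔Umbra (Quanta→Machine M2 1460 ops/s, Umbra→Machine M7 575 ops/s) loses 1272.
Nimbus's own top instance is Machine M7 (1473 ops/s), but forcing Nimbus→Machine M7 and reassigning the rest optimally gives only 6492 ops/s — worse by 80.

Nimbus receives Machine M1.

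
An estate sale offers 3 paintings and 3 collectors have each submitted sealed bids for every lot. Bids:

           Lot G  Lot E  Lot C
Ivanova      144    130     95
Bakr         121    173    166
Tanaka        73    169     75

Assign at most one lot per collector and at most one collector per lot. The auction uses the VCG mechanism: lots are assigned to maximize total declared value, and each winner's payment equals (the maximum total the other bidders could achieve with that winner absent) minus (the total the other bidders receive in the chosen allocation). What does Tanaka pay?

Efficient allocation: Ivanova→Lot G ($144), Bakr→Lot C ($166), Tanaka→Lot E ($169); total welfare W = $479.
Tanaka receives Lot E at value $169, so the others get W − 169 = $310.
Without Tanaka: best allocation of the remaining 2 bidders over all 3 lots is Ivanova→Lot G ($144), Bakr→Lot E ($173), total $317.
VCG payment = (others' best without Tanaka) − (others' welfare with Tanaka) = 317 − 310 = $7.

Tanaka pays $7.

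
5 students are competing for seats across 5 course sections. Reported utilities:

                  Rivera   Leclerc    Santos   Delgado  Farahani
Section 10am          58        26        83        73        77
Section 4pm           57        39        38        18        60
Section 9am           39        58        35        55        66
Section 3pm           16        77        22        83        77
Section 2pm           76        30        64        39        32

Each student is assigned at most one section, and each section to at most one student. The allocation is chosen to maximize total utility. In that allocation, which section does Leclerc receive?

Optimal: Rivera→Section 2pm (76 points), Leclerc→Section 9am (58 points), Santos→Section 10am (83 points), Delgado→Section 3pm (83 points), Farahani→Section 4pm (60 points) — total 76+58+83+83+60 = 360 points.
Row-greedy (each student in turn takes its best remaining section) gives 351 points, worse by 9.
Leclerc's own top section is Section 3pm (77 points), but forcing Leclerc→Section 3pm and reassigning the rest optimally gives only 351 points — worse by 9.

Leclerc receives Section 9am.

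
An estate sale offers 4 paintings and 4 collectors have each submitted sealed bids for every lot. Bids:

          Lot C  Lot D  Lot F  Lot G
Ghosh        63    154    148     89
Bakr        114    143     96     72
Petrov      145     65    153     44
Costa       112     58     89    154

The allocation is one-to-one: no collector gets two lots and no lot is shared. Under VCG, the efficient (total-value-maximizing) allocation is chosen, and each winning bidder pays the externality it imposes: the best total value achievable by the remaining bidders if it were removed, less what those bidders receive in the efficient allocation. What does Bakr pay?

Bakr pays $14.

Efficient allocation: Ghosh→Lot F ($148), Bakr→Lot D ($143), Petrov→Lot C ($145), Costa→Lot G ($154); total welfare W = $590.
Bakr receives Lot D at value $143, so the others get W − 143 = $447.
Without Bakr: best allocation of the remaining 3 bidders over all 4 lots is Ghosh→Lot D ($154), Petrov→Lot F ($153), Costa→Lot G ($154), total $461.
VCG payment = (others' best without Bakr) − (others' welfare with Bakr) = 461 − 447 = $14.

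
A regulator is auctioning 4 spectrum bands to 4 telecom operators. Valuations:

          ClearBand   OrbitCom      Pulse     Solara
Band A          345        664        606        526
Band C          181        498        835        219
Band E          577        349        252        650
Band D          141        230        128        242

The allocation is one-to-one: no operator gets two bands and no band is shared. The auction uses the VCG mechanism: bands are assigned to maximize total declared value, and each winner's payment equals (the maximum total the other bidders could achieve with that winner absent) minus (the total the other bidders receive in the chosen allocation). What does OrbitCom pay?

OrbitCom pays $284M.

Efficient allocation: ClearBand→Band E ($577M), OrbitCom→Band A ($664M), Pulse→Band C ($835M), Solara→Band D ($242M); total welfare W = $2318M.
OrbitCom receives Band A at value $664M, so the others get W − 664 = $1654M.
Without OrbitCom: best allocation of the remaining 3 bidders over all 4 bands is ClearBand→Band E ($577M), Pulse→Band C ($835M), Solara→Band A ($526M), total $1938M.
VCG payment = (others' best without OrbitCom) − (others' welfare with OrbitCom) = 1938 − 1654 = $284M.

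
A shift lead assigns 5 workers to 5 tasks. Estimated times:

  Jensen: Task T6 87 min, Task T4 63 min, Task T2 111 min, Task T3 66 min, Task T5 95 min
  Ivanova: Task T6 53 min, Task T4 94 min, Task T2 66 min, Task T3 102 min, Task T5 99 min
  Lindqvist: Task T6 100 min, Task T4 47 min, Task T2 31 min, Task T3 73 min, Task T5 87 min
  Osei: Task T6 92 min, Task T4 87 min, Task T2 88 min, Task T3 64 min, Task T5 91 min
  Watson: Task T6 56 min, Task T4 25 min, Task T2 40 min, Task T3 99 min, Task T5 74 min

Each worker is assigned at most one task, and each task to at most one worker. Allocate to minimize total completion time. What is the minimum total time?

Optimal: Jensen→Task T3 (66 min), Ivanova→Task T6 (53 min), Lindqvist→Task T2 (31 min), Osei→Task T5 (91 min), Watson→Task T4 (25 min) — total 66+53+31+91+25 = 266 min.
Min-entry greedy (repeatedly take the single cheapest remaining cell) gives 268 min, worse by 2.
Next-best assignment: Jensen→Task T5, Ivanova→Task T6, Lindqvist→Task T2, Osei→Task T3, Watson→Task T4 = 268 min.
No other one-to-one assignment undercuts 266 min.

Min total: 266 min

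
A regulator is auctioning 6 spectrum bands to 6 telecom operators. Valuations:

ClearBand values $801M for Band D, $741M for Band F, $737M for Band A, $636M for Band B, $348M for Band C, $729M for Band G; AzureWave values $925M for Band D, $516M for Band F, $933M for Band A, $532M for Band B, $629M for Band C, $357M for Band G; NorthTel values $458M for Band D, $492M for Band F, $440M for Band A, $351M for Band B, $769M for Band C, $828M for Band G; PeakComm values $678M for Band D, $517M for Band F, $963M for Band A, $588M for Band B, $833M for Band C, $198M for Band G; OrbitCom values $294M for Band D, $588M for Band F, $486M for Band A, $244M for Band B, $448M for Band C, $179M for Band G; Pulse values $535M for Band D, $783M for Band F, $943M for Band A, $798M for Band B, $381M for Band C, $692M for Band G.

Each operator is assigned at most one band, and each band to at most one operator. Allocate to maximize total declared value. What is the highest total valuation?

Optimal: ClearBand→Band D ($801M), AzureWave→Band A ($933M), NorthTel→Band G ($828M), PeakComm→Band C ($833M), OrbitCom→Band F ($588M), Pulse→Band B ($798M) — total 801+933+828+833+588+798 = $4781M.
No other one-to-one assignment exceeds $4781M.

Max total: $4781M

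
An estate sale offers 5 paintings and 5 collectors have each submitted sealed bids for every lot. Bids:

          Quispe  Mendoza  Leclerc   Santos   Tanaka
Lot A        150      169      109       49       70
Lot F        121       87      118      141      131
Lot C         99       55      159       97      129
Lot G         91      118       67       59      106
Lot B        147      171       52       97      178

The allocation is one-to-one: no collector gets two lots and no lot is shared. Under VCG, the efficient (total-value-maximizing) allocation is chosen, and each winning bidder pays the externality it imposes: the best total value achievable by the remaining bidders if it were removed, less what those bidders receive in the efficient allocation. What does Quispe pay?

Efficient allocation: Quispe→Lot A ($150), Mendoza→Lot G ($118), Leclerc→Lot C ($159), Santos→Lot F ($141), Tanaka→Lot B ($178); total welfare W = $746.
Quispe receives Lot A at value $150, so the others get W − 150 = $596.
Without Quispe: best allocation of the remaining 4 bidders over all 5 lots is Mendoza→Lot A ($169), Leclerc→Lot C ($159), Santos→Lot F ($141), Tanaka→Lot B ($178), total $647.
VCG payment = (others' best without Quispe) − (others' welfare with Quispe) = 647 − 596 = $51.

Quispe pays $51.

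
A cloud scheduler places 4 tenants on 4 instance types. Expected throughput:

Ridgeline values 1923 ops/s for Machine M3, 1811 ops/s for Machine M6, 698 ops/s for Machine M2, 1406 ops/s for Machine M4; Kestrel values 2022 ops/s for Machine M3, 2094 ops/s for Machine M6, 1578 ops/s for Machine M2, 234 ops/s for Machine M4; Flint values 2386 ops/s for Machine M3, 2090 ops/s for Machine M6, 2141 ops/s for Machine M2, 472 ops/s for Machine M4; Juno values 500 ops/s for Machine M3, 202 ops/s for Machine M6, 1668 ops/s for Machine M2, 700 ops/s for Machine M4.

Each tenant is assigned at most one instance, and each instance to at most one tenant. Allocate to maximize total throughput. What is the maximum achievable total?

Maximum total: 7554 ops/s

This is the linear assignment problem.
Optimal: Ridgeline→Machine M4 (1406 ops/s), Kestrel→Machine M6 (2094 ops/s), Flint→Machine M3 (2386 ops/s), Juno→Machine M2 (1668 ops/s) — total 1406+2094+2386+1668 = 7554 ops/s.
Row-greedy (each tenant in turn takes its best remaining instance) gives 6858 ops/s, worse by 696.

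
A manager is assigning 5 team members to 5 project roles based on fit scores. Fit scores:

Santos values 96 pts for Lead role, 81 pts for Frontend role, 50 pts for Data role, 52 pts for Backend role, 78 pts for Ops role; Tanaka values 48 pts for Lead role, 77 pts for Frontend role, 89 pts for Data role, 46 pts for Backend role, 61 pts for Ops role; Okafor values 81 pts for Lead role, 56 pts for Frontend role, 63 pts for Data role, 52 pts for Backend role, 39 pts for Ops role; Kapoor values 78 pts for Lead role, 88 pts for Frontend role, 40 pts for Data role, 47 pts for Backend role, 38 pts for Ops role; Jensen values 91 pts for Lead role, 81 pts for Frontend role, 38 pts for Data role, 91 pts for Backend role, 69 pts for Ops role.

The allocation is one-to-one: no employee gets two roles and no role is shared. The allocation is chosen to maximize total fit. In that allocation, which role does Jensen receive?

Jensen receives Backend role.

Treat this as an assignment problem: match each employee to one role.
Optimal: Santos→Ops role (78 pts), Tanaka→Data role (89 pts), Okafor→Lead role (81 pts), Kapoor→Frontend role (88 pts), Jensen→Backend role (91 pts) — total 78+89+81+88+91 = 427 pts.
Column-greedy (each role in turn goes to its best remaining employee) gives 403 pts, worse by 24.
Next-best assignment: Santos→Lead role, Tanaka→Data role, Okafor→Ops role, Kapoor→Frontend role, Jensen→Backend role = 403 pts.
Jensen's own top role is Lead role (91 pts), but forcing Jensen→Lead role and reassigning the rest optimally gives only 398 pts — worse by 29.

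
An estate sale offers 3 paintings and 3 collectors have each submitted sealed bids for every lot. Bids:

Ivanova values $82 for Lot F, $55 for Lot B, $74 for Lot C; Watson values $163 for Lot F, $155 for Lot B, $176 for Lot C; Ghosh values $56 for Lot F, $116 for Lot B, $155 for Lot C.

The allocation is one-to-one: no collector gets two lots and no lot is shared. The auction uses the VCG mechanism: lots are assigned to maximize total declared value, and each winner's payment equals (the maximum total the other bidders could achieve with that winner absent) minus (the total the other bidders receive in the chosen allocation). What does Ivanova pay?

Efficient allocation: Ivanova→Lot F ($82), Watson→Lot B ($155), Ghosh→Lot C ($155); total welfare W = $392.
Ivanova receives Lot F at value $82, so the others get W − 82 = $310.
Without Ivanova: best allocation of the remaining 2 bidders over all 3 lots is Watson→Lot F ($163), Ghosh→Lot C ($155), total $318.
VCG payment = (others' best without Ivanova) − (others' welfare with Ivanova) = 318 − 310 = $8.

Ivanova pays $8.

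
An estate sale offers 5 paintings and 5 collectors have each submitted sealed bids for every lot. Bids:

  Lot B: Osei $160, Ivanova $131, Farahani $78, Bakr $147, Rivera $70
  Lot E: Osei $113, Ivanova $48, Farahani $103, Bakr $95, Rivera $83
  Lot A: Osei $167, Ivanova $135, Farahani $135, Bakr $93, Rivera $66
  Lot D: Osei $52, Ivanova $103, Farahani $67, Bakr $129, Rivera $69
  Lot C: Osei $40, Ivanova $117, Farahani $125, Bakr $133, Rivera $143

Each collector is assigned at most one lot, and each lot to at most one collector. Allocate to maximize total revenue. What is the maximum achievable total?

Optimal: Osei→Lot A ($167), Ivanova→Lot B ($131), Farahani→Lot E ($103), Bakr→Lot D ($129), Rivera→Lot C ($143) — total 167+131+103+129+143 = $673.
Row-greedy (each collector in turn takes its best remaining lot) gives $635, worse by 38.

Max total: $673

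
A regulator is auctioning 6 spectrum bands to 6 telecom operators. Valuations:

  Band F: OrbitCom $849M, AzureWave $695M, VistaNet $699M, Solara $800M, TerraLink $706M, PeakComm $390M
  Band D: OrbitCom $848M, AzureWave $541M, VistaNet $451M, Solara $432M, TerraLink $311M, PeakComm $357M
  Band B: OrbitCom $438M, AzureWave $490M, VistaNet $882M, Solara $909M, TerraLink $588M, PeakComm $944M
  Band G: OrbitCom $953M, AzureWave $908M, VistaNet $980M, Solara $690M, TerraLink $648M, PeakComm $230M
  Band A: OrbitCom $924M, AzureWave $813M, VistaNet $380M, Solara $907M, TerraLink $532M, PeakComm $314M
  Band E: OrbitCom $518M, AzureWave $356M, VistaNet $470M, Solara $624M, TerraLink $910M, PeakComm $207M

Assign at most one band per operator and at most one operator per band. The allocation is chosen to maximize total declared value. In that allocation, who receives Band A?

Treat this as an assignment problem: match each operator to one band.
Optimal: OrbitCom→Band D ($848M), AzureWave→Band A ($813M), VistaNet→Band G ($980M), Solara→Band F ($800M), TerraLink→Band E ($910M), PeakComm→Band B ($944M) — total 848+813+980+800+910+944 = $5295M.
Max-entry greedy (repeatedly take the single best remaining cell) gives $5099M, worse by 196.
AzureWave's own top band is Band G ($908M), but forcing AzureWave→Band G and reassigning the rest optimally gives only $5216M — worse by 79.

AzureWave receives Band A.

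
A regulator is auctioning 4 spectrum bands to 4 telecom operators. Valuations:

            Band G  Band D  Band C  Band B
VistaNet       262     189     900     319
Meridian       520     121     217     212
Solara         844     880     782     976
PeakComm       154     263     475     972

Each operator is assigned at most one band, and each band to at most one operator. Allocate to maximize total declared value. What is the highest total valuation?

Maximum total: $3272M

This is the linear assignment problem.
Optimal: VistaNet→Band C ($900M), Meridian→Band G ($520M), Solara→Band D ($880M), PeakComm→Band B ($972M) — total 900+520+880+972 = $3272M.
Max-entry greedy (repeatedly take the single best remaining cell) gives $2659M, worse by 613.
Next-best assignment: VistaNet→Band C, Meridian→Band D, Solara→Band G, PeakComm→Band B = $2837M.
Swapping Solara↔VistaNet (Solara→Band C $782M, VistaNet→Band D $189M) loses 809.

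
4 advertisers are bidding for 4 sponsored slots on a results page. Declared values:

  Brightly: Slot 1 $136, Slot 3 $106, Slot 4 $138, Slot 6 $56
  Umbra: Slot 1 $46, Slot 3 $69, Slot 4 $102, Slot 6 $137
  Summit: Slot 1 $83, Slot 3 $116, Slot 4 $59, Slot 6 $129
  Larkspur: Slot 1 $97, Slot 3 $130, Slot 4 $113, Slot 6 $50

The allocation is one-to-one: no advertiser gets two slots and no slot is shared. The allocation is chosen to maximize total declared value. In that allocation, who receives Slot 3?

Summit receives Slot 3.

Optimal: Brightly→Slot 1 ($136), Umbra→Slot 6 ($137), Summit→Slot 3 ($116), Larkspur→Slot 4 ($113) — total 136+137+116+113 = $502.
Max-entry greedy (repeatedly take the single best remaining cell) gives $488, worse by 14.
Swapping Brightly↔Larkspur (Brightly→Slot 4 $138, Larkspur→Slot 1 $97) loses 14.
Checked against all permutations: $502 is optimal.
Summit's own top slot is Slot 6 ($129), but forcing Summit→Slot 6 and reassigning the rest optimally gives only $497 — worse by 5.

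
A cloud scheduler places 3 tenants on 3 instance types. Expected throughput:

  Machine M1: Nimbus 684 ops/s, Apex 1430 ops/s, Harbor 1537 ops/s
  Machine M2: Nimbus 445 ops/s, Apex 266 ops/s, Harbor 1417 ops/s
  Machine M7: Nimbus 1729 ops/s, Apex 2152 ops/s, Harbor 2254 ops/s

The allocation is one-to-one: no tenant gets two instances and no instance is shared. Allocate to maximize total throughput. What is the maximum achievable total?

Treat this as an assignment problem: match each tenant to one instance.
Optimal: Nimbus→Machine M7 (1729 ops/s), Apex→Machine M1 (1430 ops/s), Harbor→Machine M2 (1417 ops/s) — total 1729+1430+1417 = 4576 ops/s.
Max-entry greedy (repeatedly take the single best remaining cell) gives 4129 ops/s, worse by 447.
Next-best assignment: Nimbus→Machine M1, Apex→Machine M7, Harbor→Machine M2 = 4253 ops/s.

Max total: 4576 ops/s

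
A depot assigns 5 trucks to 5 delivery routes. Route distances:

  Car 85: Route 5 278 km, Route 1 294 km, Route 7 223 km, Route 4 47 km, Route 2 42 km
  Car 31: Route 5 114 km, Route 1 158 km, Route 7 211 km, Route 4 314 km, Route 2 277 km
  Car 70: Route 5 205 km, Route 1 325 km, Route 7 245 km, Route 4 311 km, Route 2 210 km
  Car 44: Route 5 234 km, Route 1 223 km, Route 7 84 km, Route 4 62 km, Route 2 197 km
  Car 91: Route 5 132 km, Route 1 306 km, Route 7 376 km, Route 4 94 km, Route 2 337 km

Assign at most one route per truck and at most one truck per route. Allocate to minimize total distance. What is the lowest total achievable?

Min total: 583 km

Treat this as an assignment problem: match each truck to one route.
Optimal: Car 85→Route 2 (42 km), Car 31→Route 1 (158 km), Car 70→Route 5 (205 km), Car 44→Route 7 (84 km), Car 91→Route 4 (94 km) — total 42+158+205+84+94 = 583 km.
Min-entry greedy (repeatedly take the single cheapest remaining cell) gives 769 km, worse by 186.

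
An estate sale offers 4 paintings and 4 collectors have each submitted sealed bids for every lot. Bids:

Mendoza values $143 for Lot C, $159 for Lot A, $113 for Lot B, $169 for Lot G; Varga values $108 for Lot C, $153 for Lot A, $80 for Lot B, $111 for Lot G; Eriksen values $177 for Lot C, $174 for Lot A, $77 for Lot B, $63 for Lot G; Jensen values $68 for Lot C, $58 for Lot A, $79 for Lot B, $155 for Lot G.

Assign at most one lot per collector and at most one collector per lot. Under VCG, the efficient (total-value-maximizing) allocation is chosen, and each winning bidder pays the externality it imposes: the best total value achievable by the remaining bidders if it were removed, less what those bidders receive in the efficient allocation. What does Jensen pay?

Efficient allocation: Mendoza→Lot B ($113), Varga→Lot A ($153), Eriksen→Lot C ($177), Jensen→Lot G ($155); total welfare W = $598.
Jensen receives Lot G at value $155, so the others get W − 155 = $443.
Without Jensen: best allocation of the remaining 3 bidders over all 4 lots is Mendoza→Lot G ($169), Varga→Lot A ($153), Eriksen→Lot C ($177), total $499.
VCG payment = (others' best without Jensen) − (others' welfare with Jensen) = 499 − 443 = $56.

Jensen pays $56.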